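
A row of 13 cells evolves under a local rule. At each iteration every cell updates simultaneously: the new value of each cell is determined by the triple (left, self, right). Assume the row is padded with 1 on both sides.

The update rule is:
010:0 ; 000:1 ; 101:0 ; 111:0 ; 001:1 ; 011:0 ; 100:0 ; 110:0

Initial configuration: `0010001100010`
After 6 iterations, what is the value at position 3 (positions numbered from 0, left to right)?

0100110001100
0001000110001
0110011000110
0000100011000
0111001100011
0000010001100
position 3 holds 0

0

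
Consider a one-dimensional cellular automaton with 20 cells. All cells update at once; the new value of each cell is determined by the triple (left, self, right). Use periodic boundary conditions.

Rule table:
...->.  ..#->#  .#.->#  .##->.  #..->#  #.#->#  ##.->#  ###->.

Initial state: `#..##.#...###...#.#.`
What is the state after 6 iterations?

##.##.#....##.##.###

###.####.#..##.#####
..##...#####.##.....
.#.##.#....##.##....
###.####..#.##.##...
..##...#####.##.##.#
##.##.#....##.##.###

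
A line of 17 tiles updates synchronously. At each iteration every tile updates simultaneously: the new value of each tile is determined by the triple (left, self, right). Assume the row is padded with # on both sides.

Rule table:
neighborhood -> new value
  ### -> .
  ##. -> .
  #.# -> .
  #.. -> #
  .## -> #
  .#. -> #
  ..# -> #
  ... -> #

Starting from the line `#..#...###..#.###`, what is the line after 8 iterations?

.#.........###...

.#######..###.#..
.#......###...###
.########..####..
.#.......###...##
.#########..####.
.#........###....
.##########..####
.#.........###...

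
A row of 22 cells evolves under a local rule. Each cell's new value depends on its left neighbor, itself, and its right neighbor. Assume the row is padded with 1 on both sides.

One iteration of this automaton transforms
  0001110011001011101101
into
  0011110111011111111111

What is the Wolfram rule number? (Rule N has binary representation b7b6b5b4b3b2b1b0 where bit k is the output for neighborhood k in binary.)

238

position 4: 111 → 1  (bit 7 = 1)
position 5: 110 → 1  (bit 6 = 1)
position 13: 101 → 1  (bit 5 = 1)
position 0: 100 → 0  (bit 4 = 0)
position 3: 011 → 1  (bit 3 = 1)
position 12: 010 → 1  (bit 2 = 1)
position 2: 001 → 1  (bit 1 = 1)
position 1: 000 → 0  (bit 0 = 0)
bits b7..b0 = 11101110 = 238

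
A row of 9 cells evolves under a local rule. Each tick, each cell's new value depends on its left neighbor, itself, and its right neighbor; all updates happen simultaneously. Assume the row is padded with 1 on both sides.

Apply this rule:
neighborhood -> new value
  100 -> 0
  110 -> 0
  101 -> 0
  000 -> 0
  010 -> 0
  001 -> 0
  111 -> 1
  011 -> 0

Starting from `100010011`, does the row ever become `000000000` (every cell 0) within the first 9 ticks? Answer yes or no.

000000001
000000000
all cells are 0 at tick 2

yes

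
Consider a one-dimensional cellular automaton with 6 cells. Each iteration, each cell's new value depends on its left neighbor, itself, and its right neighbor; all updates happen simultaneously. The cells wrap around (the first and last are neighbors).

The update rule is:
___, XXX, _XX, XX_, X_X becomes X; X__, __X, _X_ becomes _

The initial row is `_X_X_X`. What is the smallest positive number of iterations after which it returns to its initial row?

2

iteration 1: X_X_X_
iteration 2: _X_X_X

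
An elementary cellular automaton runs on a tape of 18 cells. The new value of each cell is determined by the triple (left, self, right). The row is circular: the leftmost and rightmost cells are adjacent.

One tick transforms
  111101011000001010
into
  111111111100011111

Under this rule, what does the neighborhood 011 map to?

1

At position 0 the neighborhood is 011; the next row has 1 there.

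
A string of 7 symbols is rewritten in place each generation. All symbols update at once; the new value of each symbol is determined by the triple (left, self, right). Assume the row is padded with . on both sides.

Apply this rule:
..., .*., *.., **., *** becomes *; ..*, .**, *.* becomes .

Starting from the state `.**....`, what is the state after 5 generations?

generation 1: ..*****
generation 2: *..****
generation 3: **..***
generation 4: .**..**
generation 5: ..**..*

..**..*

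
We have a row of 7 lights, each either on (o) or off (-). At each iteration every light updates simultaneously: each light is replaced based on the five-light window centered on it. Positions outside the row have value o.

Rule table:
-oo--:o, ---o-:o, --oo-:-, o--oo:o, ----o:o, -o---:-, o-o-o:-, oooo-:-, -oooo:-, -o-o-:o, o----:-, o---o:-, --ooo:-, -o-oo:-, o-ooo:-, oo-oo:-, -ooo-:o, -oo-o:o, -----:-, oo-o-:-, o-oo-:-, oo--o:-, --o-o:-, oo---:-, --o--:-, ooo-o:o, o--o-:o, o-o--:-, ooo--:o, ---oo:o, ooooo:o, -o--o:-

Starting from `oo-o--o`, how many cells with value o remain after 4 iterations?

iteration 1: -o---o-
iteration 2: ----o--
iteration 3: --oo--o
iteration 4: -o-o-o-
count of o: 3

3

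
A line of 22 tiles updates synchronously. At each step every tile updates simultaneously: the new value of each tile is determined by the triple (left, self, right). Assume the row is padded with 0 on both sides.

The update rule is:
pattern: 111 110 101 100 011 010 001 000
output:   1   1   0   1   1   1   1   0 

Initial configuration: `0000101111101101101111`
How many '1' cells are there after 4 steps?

18

step 1: 0001101111101101101111
step 2: 0011101111101101101111
step 3: 0111101111101101101111
step 4: 1111101111101101101111
count of 1: 18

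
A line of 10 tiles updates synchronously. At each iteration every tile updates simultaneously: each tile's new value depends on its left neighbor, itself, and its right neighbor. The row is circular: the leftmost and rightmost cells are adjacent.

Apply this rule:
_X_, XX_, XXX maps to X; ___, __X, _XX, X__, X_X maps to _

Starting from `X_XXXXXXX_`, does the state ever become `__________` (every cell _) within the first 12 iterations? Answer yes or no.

no

iteration 1: X__XXXXXX_
iteration 2: X___XXXXX_
iteration 3: X____XXXX_
iteration 4: X_____XXX_
iteration 5: X______XX_
iteration 6: X_______X_
iteration 7: X_______X_  (fixed point — unchanged through iteration 12)
iteration 12 is X_______X_, still not uniform _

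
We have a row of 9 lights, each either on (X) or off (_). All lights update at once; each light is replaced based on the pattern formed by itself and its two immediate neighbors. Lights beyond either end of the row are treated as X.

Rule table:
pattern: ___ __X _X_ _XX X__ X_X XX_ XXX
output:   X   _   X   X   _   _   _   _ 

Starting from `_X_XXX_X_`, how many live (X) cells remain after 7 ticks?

_X_X___X_
_X_X_X_X_
_X_X_X_X_  (fixed point — unchanged through tick 7)
count of X: 4

4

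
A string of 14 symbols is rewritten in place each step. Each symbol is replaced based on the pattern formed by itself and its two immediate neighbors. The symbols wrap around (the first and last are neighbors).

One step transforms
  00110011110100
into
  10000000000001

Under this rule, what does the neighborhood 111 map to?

0

At position 7 the neighborhood is 111; the next row has 0 there.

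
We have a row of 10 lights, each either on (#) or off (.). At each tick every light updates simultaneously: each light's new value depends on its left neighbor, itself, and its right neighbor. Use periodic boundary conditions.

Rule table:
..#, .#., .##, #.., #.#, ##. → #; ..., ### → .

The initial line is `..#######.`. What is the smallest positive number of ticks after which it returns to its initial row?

.##.....##
####...###
...##.##..
..#######.

4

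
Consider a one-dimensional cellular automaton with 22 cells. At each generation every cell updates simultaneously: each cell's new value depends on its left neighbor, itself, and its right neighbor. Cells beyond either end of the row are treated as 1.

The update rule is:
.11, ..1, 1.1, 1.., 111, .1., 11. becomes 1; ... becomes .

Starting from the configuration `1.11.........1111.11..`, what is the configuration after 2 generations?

111111.....11111111111

11111.......1111111111
111111.....11111111111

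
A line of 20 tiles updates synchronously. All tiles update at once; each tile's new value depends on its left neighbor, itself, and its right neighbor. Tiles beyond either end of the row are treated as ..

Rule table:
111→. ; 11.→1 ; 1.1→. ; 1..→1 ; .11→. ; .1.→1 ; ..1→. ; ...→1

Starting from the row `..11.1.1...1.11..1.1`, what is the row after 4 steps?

.1.1...1.11..1.1.1.1

1..1.1.111.1..11.1.1
11.1.1...1.11..1.1.1
.1.1.111.1..11.1.1.1
.1.1...1.11..1.1.1.1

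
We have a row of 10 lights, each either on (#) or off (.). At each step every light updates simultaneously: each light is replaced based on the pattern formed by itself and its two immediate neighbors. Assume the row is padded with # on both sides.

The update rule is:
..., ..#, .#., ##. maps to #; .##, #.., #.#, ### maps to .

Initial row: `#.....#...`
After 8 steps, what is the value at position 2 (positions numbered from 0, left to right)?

step 1: #.#####.##
step 2: #.....#...  (repeats step 0; period 2)
step 8: #.....#...
position 2 holds .

.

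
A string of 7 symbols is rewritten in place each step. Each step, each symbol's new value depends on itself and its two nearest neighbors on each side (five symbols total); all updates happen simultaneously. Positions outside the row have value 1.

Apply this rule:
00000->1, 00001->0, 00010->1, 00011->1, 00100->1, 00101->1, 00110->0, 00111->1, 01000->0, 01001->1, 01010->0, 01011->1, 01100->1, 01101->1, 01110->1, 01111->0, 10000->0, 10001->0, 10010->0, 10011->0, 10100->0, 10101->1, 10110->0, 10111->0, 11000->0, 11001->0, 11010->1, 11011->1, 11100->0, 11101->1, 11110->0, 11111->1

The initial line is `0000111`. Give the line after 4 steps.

0001100

step 1: 0001101
step 2: 0010110
step 3: 0011011
step 4: 0001100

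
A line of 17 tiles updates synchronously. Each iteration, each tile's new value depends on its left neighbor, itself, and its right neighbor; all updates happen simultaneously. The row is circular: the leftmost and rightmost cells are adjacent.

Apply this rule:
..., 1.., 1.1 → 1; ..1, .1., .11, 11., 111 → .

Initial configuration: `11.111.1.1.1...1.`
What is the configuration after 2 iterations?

iteration 1: ..1...1.1.1.11..1
iteration 2: 1..11..1.1.1..1..

1..11..1.1.1..1..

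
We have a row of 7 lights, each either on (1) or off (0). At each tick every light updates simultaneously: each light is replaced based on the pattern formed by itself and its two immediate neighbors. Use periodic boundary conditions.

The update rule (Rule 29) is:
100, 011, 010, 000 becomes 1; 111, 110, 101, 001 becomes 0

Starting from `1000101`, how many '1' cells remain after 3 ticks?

4

0110101
0100101
0110101
count of 1: 4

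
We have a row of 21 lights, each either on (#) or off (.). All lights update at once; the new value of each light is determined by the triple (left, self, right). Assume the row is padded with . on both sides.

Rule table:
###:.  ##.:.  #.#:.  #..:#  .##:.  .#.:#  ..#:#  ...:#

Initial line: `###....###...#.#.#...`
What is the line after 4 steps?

###....###...........

...####...####.#.####
###....###.....#.....
...####...###########
###....###...........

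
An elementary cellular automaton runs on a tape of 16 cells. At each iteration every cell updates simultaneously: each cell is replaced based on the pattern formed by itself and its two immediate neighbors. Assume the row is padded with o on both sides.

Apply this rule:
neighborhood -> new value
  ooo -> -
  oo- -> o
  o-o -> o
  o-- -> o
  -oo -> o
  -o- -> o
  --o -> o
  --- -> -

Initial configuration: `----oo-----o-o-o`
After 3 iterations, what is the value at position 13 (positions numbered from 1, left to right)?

-

iteration 1: o--oooo---oooooo
iteration 2: oooo--oo-oo-----
iteration 3: ---ooooooooo---o
position 13 holds -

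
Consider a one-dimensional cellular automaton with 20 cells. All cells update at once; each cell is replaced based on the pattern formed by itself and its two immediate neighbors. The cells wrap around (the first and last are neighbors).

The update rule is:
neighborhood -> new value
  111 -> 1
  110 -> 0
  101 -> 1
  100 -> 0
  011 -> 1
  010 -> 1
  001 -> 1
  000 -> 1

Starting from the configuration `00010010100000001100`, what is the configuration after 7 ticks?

11110111101111111001
11101111011111110011
11011110111111100111
10111101111111001111
01111011111110011111
11110111111100111110
11101111111001111101

11101111111001111101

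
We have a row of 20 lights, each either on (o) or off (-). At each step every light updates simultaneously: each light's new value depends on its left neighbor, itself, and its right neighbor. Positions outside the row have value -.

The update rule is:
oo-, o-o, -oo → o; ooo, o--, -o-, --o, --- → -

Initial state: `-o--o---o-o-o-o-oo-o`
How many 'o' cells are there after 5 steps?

step 1: ---------o-o-o-oooo-
step 2: ----------o-o-oo--o-
step 3: -----------o-ooo----
step 4: ------------oo-o----
step 5: ------------ooo-----
count of o: 3

3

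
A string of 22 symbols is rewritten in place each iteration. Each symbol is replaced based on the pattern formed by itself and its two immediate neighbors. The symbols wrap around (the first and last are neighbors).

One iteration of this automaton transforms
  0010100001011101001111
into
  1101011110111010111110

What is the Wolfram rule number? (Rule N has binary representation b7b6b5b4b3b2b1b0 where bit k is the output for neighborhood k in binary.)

position 12: 111 → 1  (bit 7 = 1)
position 13: 110 → 0  (bit 6 = 0)
position 3: 101 → 1  (bit 5 = 1)
position 0: 100 → 1  (bit 4 = 1)
position 11: 011 → 1  (bit 3 = 1)
position 2: 010 → 0  (bit 2 = 0)
position 1: 001 → 1  (bit 1 = 1)
position 6: 000 → 1  (bit 0 = 1)
bits b7..b0 = 10111011 = 187

187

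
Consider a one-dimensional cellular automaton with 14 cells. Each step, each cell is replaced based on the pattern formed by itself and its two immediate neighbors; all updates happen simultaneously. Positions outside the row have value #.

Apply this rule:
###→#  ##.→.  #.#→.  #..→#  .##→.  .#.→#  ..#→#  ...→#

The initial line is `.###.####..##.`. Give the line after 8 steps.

..#...##.##...
######.....###
#####.#####.##
####...###...#
###.###.#.###.
##...#..#..#..
#.############
...###########

...###########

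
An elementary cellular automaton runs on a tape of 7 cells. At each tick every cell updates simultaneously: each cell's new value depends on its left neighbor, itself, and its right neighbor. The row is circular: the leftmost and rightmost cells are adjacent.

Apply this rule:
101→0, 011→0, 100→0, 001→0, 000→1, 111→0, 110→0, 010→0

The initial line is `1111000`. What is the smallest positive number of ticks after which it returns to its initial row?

2

0000010
1111000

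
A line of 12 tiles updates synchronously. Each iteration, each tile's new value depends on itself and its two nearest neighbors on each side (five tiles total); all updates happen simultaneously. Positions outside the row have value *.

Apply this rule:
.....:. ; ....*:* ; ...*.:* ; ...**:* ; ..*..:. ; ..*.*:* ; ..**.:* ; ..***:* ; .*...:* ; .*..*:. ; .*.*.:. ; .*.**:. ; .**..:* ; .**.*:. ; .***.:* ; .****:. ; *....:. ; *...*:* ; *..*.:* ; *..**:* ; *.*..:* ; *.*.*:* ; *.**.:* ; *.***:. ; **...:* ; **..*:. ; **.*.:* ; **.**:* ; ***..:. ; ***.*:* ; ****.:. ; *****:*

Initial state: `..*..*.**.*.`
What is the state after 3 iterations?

.*..**.*.**.
**.**.**.*.*
.***.**.**..

.***.**.**..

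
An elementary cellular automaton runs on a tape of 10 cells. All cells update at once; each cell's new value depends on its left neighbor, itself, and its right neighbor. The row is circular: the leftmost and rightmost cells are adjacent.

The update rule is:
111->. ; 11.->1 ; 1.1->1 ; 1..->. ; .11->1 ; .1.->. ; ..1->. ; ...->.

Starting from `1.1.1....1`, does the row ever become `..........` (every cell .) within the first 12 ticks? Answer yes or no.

yes

tick 1: 11.1.....1
tick 2: .11......1
tick 3: 111.......
tick 4: 1.1.......
tick 5: .1........
tick 6: ..........
all cells are . at tick 6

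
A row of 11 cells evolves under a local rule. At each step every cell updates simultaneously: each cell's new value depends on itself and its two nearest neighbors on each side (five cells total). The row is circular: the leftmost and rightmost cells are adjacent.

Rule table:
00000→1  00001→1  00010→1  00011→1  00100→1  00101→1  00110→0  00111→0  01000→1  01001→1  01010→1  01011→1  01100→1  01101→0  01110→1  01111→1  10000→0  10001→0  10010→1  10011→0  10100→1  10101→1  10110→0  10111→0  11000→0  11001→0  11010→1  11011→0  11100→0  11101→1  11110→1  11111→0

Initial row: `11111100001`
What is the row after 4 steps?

01000101000

10001000110
11011101001
11001111100
01000101000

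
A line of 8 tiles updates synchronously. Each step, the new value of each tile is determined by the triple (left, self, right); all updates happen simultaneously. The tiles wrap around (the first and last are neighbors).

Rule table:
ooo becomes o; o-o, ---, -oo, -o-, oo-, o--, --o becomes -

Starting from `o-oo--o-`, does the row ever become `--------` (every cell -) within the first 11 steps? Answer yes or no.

--------
all cells are - at step 1

yes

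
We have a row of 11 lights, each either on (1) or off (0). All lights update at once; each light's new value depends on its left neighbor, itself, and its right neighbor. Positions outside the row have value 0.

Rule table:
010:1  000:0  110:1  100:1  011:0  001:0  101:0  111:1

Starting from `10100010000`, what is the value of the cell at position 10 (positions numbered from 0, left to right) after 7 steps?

10110011000
10011001100
11001100110
01100110011
00110011001
00011001101
00001100101
position 10 holds 1

1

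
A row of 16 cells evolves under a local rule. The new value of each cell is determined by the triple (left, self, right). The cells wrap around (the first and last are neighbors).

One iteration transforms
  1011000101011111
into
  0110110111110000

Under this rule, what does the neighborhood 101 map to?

At position 1 the neighborhood is 101; the next row has 1 there.

1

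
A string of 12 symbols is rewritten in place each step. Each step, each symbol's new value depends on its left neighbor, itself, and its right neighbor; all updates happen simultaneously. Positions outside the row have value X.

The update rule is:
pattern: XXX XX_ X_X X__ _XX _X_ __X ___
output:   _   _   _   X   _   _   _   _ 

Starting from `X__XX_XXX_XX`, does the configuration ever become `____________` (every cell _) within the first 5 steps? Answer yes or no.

step 1: _X__________
step 2: __X_________
step 3: X__X________
step 4: _X__X_______
step 5: __X__X______
step 5 is __X__X______, still not uniform _

no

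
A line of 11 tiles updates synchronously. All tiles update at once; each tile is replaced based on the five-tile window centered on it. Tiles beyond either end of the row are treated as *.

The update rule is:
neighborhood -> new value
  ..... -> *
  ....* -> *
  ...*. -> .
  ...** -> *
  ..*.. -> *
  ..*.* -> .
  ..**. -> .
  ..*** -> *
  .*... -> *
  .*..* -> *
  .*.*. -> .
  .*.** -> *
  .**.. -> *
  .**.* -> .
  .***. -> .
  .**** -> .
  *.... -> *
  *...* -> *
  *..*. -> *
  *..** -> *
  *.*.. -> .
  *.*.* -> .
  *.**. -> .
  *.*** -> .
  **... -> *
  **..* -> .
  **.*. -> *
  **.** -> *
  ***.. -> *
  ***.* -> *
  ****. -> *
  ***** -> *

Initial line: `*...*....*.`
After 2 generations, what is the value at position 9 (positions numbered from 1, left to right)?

.

***.****..*
****..**.**
position 9 holds .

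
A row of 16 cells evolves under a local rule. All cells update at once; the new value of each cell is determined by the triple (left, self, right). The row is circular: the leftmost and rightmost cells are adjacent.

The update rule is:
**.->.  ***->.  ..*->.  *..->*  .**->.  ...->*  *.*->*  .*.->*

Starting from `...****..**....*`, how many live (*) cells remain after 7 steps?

step 1: **.....*...***.*
step 2: ..****.***....*.
step 3: *.....*...***.**
step 4: .****.***....*..
step 5: .....*...***.***
step 6: ****.***....*...
step 7: ....*...***.***.
count of *: 7

7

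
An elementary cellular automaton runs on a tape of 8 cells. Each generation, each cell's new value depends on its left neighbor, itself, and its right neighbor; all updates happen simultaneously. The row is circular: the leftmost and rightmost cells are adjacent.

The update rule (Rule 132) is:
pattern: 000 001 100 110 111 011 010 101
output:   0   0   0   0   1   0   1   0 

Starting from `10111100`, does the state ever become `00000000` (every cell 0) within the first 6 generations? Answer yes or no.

10011000
10000000
10000000  (fixed point — unchanged through generation 6)
generation 6 is 10000000, still not uniform 0

no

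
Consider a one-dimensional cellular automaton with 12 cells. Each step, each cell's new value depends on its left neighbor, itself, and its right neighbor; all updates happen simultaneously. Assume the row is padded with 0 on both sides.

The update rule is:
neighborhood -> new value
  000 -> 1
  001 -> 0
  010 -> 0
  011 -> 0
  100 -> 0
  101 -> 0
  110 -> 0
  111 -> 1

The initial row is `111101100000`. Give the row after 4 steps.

step 1: 011000001111
step 2: 000011100110
step 3: 111001000000
step 4: 010000011111

010000011111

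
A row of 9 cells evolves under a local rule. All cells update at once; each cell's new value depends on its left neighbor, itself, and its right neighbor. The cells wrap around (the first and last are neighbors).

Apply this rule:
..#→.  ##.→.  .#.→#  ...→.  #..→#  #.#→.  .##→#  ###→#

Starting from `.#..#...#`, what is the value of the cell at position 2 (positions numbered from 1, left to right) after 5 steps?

#

step 1: .##.##..#
step 2: .#..#.#.#
step 3: .##.#.#.#
step 4: .#..#.#.#  (repeats step 2; period 2)
step 5: .##.#.#.#
position 2 holds #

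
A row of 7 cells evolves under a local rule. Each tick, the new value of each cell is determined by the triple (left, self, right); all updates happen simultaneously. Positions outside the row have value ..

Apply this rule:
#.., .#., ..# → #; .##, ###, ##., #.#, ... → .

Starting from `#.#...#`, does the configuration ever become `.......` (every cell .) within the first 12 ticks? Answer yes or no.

no

tick 1: #.##.##
tick 2: #......
tick 3: ##.....
tick 4: ..#....
tick 5: .###...
tick 6: #...#..
tick 7: ##.###.
tick 8: ......#
tick 9: .....##
tick 10: ....#..
tick 11: ...###.
tick 12: ..#...#
tick 12 is ..#...#, still not uniform .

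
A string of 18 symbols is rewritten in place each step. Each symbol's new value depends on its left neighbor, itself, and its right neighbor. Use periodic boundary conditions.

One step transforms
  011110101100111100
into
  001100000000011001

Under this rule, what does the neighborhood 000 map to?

At position 17 the neighborhood is 000; the next row has 1 there.

1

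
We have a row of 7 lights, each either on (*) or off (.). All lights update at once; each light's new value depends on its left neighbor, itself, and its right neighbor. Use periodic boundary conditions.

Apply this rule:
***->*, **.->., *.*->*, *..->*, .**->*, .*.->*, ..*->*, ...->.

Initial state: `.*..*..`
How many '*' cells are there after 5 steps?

6

******.
*****.*
****.**
***.***
**.****
count of *: 6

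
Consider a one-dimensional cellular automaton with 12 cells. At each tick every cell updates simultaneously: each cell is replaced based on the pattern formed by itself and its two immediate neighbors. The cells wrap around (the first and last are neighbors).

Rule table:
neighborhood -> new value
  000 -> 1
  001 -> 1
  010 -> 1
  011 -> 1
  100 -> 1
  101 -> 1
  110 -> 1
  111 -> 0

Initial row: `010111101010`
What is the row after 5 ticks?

111100111111

111100111111
000111100000
111100111111  (repeats tick 1; period 2)
tick 5: 111100111111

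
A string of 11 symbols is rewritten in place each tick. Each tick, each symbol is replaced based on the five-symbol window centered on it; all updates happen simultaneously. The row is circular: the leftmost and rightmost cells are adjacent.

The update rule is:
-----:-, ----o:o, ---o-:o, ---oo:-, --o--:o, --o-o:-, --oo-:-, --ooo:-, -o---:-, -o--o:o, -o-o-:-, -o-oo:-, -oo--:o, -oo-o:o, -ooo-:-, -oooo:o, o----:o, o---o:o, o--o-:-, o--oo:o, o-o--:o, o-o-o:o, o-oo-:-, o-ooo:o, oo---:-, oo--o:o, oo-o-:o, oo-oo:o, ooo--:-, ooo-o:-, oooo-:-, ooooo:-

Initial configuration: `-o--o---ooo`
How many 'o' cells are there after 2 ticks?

5

tick 1: ooo-o-o----
tick 2: ---oo-o-oo-
count of o: 5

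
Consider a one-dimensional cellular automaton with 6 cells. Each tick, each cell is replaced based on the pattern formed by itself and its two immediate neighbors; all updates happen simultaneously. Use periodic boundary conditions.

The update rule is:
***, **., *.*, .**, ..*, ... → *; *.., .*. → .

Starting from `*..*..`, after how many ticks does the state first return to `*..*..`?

3

tick 1: ..*..*
tick 2: .*..*.
tick 3: *..*..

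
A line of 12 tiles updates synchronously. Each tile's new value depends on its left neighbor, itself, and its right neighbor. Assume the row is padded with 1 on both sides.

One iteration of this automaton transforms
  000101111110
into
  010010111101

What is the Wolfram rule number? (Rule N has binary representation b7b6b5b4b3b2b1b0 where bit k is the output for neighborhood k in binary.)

161

position 6: 111 → 1  (bit 7 = 1)
position 10: 110 → 0  (bit 6 = 0)
position 4: 101 → 1  (bit 5 = 1)
position 0: 100 → 0  (bit 4 = 0)
position 5: 011 → 0  (bit 3 = 0)
position 3: 010 → 0  (bit 2 = 0)
position 2: 001 → 0  (bit 1 = 0)
position 1: 000 → 1  (bit 0 = 1)
bits b7..b0 = 10100001 = 161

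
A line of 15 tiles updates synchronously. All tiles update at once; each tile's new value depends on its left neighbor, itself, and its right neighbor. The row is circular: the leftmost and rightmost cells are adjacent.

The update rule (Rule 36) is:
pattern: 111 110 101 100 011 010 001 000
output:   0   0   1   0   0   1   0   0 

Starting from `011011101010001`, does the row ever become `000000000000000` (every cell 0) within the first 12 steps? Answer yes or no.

100100011110001
000100000000000
000100000000000  (fixed point — unchanged through step 12)
step 12 is 000100000000000, still not uniform 0

no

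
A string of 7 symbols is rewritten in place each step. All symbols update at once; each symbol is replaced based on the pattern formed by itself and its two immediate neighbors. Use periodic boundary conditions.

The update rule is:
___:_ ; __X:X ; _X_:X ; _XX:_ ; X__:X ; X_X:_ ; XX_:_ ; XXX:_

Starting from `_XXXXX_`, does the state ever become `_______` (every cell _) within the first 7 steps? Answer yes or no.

yes

X_____X
_X___X_
XXX_XXX
_______
all cells are _ at step 4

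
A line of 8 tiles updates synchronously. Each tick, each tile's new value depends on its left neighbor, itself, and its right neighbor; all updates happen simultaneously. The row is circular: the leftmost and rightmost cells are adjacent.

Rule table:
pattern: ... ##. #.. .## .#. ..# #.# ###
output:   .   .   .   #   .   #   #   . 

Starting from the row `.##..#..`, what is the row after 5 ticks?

#...##..

##..#...
#..#...#
..#...##
.#...##.
#...##..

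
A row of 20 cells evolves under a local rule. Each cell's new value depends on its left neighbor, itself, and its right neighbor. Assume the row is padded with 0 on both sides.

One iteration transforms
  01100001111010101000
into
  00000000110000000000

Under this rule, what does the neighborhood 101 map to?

0

At position 11 the neighborhood is 101; the next row has 0 there.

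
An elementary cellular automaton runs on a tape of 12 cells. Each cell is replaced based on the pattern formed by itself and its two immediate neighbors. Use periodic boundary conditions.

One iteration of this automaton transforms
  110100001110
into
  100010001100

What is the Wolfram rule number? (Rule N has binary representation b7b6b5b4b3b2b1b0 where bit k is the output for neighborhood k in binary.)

152

position 9: 111 → 1  (bit 7 = 1)
position 1: 110 → 0  (bit 6 = 0)
position 2: 101 → 0  (bit 5 = 0)
position 4: 100 → 1  (bit 4 = 1)
position 0: 011 → 1  (bit 3 = 1)
position 3: 010 → 0  (bit 2 = 0)
position 7: 001 → 0  (bit 1 = 0)
position 5: 000 → 0  (bit 0 = 0)
bits b7..b0 = 10011000 = 152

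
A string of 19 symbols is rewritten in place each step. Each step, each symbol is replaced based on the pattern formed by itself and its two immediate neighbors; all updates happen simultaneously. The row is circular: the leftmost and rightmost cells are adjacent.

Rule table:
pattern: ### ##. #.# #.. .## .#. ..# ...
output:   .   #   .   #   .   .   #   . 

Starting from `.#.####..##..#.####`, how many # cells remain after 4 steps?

6

......###.###.....#
#....#..#...##...#.
.#..#.##.#.#.##.#..
#.##...#......#..#.
count of #: 6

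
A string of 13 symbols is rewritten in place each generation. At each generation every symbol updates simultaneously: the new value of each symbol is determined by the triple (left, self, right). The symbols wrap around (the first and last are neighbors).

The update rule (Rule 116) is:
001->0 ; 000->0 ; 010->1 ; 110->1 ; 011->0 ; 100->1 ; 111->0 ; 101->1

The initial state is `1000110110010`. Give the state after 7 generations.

1100011011011
0110001101100
0011000110110
0001100011011
1000110001101
1100011000110
0110001100011

0110001100011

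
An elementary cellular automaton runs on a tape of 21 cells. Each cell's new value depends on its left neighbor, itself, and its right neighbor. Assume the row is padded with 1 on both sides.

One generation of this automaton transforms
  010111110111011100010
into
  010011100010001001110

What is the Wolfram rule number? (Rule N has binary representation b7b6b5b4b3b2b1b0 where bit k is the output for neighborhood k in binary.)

position 4: 111 → 1  (bit 7 = 1)
position 7: 110 → 0  (bit 6 = 0)
position 0: 101 → 0  (bit 5 = 0)
position 16: 100 → 0  (bit 4 = 0)
position 3: 011 → 0  (bit 3 = 0)
position 1: 010 → 1  (bit 2 = 1)
position 18: 001 → 1  (bit 1 = 1)
position 17: 000 → 1  (bit 0 = 1)
bits b7..b0 = 10000111 = 135

135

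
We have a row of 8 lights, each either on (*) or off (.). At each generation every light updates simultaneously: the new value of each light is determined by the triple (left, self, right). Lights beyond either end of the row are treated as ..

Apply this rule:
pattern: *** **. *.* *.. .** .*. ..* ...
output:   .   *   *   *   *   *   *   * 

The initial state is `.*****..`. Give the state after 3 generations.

*....***

generation 1: **...***
generation 2: ******.*
generation 3: *....***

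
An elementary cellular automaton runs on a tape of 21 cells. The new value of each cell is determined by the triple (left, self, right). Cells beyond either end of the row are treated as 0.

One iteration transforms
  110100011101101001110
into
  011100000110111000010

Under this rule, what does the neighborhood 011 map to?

At position 0 the neighborhood is 011; the next row has 0 there.

0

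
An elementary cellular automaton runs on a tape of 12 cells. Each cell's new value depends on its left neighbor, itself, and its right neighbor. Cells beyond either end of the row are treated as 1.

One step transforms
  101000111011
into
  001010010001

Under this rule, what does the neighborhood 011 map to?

At position 6 the neighborhood is 011; the next row has 0 there.

0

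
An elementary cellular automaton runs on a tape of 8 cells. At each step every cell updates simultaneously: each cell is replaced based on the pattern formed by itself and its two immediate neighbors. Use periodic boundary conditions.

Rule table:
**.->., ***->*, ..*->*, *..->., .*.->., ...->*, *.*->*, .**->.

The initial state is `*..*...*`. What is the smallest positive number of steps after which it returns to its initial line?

16

..*..**.
**..*...
...*..**
.**..*..
*...*..*
..**..*.
**...*..
...**..*
.**...*.
*...**..
..**...*
.*...**.
*..**...
..*...**
.*..**..
*..*...*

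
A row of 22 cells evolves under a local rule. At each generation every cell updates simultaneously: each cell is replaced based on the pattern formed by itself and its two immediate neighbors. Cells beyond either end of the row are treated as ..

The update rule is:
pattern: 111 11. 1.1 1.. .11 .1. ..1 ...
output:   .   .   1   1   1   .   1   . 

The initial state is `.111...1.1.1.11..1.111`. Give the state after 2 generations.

1.11.1.1.1.11.11.11.1.

11..1.1.1.1.11.11.11..
1.11.1.1.1.11.11.11.1.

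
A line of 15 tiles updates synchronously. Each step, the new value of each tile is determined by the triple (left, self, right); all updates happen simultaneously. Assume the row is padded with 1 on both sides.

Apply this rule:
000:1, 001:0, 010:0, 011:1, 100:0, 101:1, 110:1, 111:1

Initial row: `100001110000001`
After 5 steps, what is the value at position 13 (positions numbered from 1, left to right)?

1

101101110111101
111111111111111
111111111111111  (fixed point — unchanged through step 5)
position 13 holds 1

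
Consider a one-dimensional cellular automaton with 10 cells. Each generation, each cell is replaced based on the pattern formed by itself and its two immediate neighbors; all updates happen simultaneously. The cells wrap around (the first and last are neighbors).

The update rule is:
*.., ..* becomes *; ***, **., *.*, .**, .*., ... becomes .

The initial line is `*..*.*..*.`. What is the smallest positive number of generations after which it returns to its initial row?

2

.**...**..
*..*.*..*.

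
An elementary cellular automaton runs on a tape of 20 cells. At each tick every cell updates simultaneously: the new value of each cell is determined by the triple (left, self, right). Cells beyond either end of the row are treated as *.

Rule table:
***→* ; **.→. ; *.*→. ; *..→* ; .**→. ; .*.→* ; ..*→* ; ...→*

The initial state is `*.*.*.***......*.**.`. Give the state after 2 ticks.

***.****..*****.****

tick 1: ..*.*..*.*******....
tick 2: ***.****..*****.****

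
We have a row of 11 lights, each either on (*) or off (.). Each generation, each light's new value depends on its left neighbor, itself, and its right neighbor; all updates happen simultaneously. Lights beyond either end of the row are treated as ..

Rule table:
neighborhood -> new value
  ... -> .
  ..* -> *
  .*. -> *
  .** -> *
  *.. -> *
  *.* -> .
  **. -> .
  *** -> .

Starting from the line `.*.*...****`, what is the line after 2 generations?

*..*..*.*..

generation 1: **.**.**...
generation 2: *..*..*.*..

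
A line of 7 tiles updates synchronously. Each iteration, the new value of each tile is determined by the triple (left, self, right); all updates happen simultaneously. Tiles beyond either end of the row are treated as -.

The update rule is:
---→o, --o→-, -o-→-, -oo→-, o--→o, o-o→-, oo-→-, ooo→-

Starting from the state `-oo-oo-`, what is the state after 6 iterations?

------o
ooooo--
-----oo
oooo---
----ooo
ooo----

ooo----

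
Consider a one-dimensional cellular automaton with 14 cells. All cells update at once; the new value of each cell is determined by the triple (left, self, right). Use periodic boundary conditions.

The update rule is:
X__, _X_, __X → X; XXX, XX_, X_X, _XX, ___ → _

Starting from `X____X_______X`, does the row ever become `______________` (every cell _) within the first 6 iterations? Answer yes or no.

no

iteration 1: _X__XXX_____X_
iteration 2: XXXX___X___XXX
iteration 3: ____X_XXX_X___
iteration 4: ___XX_____XX__
iteration 5: __X__X___X__X_
iteration 6: _XXXXXX_XXXXXX
iteration 6 is _XXXXXX_XXXXXX, still not uniform _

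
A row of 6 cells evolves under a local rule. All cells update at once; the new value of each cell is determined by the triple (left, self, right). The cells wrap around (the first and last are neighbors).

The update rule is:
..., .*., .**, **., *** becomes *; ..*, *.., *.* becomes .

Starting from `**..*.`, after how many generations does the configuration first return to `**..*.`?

**..*.

1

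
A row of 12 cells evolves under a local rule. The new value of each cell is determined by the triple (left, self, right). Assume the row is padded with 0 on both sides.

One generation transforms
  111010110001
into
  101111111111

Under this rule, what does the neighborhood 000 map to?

1

At position 9 the neighborhood is 000; the next row has 1 there.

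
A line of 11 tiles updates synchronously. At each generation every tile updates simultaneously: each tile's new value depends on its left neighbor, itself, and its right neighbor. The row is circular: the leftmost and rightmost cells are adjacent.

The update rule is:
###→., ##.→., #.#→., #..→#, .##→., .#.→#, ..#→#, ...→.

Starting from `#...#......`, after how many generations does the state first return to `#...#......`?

4

##.###....#
......#..#.
.....######
#...#......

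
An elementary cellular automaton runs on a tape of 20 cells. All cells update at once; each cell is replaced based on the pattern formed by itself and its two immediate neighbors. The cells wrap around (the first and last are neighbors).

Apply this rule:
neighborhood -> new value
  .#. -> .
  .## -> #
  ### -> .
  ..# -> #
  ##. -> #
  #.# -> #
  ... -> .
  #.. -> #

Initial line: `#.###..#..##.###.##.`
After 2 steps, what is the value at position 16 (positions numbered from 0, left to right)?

.

.##.###.######.#####
#####.###....###...#
position 16 holds .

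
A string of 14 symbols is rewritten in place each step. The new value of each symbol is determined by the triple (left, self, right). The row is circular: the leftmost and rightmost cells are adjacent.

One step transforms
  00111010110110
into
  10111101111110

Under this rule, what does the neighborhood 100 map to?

At position 13 the neighborhood is 100; the next row has 0 there.

0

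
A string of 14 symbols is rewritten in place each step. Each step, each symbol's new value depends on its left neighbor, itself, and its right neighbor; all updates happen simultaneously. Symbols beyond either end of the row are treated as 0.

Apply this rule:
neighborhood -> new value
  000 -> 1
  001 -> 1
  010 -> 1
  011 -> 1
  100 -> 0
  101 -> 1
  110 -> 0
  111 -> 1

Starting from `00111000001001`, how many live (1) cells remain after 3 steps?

step 1: 11110011111011
step 2: 11100111110110
step 3: 11001111101100
count of 1: 9

9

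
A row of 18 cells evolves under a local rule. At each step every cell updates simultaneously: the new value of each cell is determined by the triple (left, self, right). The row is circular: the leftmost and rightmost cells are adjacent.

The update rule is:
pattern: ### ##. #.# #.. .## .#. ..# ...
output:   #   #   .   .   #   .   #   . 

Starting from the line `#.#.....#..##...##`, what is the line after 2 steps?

step 1: #......#..###..###
step 2: #.....#..####.####

#.....#..####.####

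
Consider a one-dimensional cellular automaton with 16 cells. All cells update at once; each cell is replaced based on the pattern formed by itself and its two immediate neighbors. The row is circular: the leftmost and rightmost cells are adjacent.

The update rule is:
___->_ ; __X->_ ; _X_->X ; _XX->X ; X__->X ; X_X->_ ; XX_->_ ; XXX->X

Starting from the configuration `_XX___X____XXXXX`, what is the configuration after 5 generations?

_X_X__X_XX_X_X_X

_X_X__XX___XXXX_
_X_XX_X_X__XXX_X
_X_X__X_XX_XX__X
_X_XX_X_X__X_X_X
_X_X__X_XX_X_X_X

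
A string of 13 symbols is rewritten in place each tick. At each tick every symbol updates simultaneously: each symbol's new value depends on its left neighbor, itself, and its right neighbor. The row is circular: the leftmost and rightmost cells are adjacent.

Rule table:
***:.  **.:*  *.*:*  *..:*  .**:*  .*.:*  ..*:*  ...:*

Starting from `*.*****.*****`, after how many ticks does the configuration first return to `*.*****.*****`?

2

***...***....
*.*****.*****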